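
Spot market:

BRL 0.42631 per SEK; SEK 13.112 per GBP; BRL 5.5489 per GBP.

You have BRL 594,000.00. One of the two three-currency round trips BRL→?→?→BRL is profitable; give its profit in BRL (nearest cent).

Profit: BRL 4,375.78

Profitable loop is BRL → GBP → SEK → BRL:
BRL 594,000.00 ÷ 5.5489 = GBP 107,048.24
GBP 107,048.24 × 13.112 = SEK 1,403,616.57
SEK 1,403,616.57 × 0.42631 = BRL 598,375.78
Profit = BRL 598,375.78 − BRL 594,000.00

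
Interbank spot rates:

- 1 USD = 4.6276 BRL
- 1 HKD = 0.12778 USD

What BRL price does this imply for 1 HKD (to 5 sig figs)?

1 HKD × 0.12778 = 0.12778 USD
0.12778 USD × 4.6276 = 0.591315 BRL

HKD/BRL = 0.59131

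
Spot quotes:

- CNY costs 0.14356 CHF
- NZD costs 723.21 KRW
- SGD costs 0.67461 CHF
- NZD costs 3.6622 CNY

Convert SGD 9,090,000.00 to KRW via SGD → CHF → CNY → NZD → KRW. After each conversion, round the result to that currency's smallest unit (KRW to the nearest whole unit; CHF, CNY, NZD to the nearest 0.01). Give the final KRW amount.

SGD 9,090,000.00 × 0.67461 = CHF 6,132,204.90
CHF 6,132,204.90 ÷ 0.14356 = CNY 42,715,275.15
CNY 42,715,275.15 ÷ 3.6622 = NZD 11,663,829.16
NZD 11,663,829.16 × 723.21 = KRW 8,435,397,887

KRW 8,435,397,887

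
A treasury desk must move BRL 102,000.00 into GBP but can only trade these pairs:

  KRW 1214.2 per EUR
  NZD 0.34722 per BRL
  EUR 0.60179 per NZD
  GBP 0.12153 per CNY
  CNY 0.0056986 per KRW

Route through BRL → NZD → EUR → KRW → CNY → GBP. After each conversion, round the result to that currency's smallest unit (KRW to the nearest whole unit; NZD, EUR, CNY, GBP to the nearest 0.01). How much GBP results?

GBP 17,922.22

BRL 102,000.00 × 0.34722 = NZD 35,416.44
NZD 35,416.44 × 0.60179 = EUR 21,313.26
EUR 21,313.26 × 1214.2 = KRW 25,878,560
KRW 25,878,560 × 0.0056986 = CNY 147,471.56
CNY 147,471.56 × 0.12153 = GBP 17,922.22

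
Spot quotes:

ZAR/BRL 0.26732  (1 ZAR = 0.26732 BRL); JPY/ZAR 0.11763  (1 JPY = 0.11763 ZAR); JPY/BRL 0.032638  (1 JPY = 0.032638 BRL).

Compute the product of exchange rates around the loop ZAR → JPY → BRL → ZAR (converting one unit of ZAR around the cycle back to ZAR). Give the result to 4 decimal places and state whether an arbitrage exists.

Around ZAR → JPY → BRL → ZAR: 1 ÷ 0.11763 × 0.032638 ÷ 0.26732 = 1.037944
Product > 1; profitable direction is ZAR → JPY → BRL → ZAR.

1.0379 (arbitrage exists)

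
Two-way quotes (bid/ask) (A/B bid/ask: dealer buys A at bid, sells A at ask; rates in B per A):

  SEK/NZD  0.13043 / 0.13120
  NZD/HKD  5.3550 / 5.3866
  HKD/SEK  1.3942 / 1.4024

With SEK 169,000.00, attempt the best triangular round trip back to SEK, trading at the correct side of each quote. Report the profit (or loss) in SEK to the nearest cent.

Net profit: SEK 1,516.43

Best loop SEK → HKD → NZD → SEK:
SEK 169,000.00 ÷ 1.4024 (buy HKD at ask) = HKD 120,507.70
HKD 120,507.70 ÷ 5.3866 (buy NZD at ask) = NZD 22,371.76
NZD 22,371.76 ÷ 0.13120 (buy SEK at ask) = SEK 170,516.43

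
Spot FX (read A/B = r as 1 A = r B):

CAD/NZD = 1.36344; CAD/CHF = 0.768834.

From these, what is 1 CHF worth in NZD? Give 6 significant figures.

1 CHF ÷ 0.768834 = 1.30067 CAD
1.30067 CAD × 1.36344 = 1.77339 NZD

CHF/NZD = 1.77339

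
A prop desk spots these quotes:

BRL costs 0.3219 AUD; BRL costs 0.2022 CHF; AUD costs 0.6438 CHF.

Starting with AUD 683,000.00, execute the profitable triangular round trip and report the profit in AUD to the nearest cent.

Profit: AUD 17,021.70

Profitable loop is AUD → CHF → BRL → AUD:
AUD 683,000.00 × 0.6438 = CHF 439,715.40
CHF 439,715.40 ÷ 0.2022 = BRL 2,174,655.79
BRL 2,174,655.79 × 0.3219 = AUD 700,021.70
Profit = AUD 700,021.70 − AUD 683,000.00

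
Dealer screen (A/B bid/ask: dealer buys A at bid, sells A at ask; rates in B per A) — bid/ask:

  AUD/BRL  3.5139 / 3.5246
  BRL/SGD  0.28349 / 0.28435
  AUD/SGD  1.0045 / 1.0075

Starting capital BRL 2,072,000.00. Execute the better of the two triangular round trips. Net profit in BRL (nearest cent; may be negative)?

Net profit: BRL 4,713.67

Best loop BRL → AUD → SGD → BRL:
BRL 2,072,000.00 ÷ 3.5246 (buy AUD at ask) = AUD 587,868.13
AUD 587,868.13 × 1.0045 (sell AUD at bid) = SGD 590,513.53
SGD 590,513.53 ÷ 0.28435 (buy BRL at ask) = BRL 2,076,713.67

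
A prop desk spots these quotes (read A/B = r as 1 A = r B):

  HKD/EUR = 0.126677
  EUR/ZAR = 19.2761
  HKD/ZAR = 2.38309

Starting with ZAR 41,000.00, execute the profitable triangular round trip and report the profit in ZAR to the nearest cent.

Profitable loop is ZAR → HKD → EUR → ZAR:
ZAR 41,000.00 ÷ 2.38309 = HKD 17,204.55
HKD 17,204.55 × 0.126677 = EUR 2,179.42
EUR 2,179.42 × 19.2761 = ZAR 42,010.74
Profit = ZAR 42,010.74 − ZAR 41,000.00

Profit: ZAR 1,010.74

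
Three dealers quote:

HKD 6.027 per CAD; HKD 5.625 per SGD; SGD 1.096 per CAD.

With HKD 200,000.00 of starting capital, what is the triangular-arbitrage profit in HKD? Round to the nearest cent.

Profitable loop is HKD → CAD → SGD → HKD:
HKD 200,000.00 ÷ 6.027 = CAD 33,184.01
CAD 33,184.01 × 1.096 = SGD 36,369.67
SGD 36,369.67 × 5.625 = HKD 204,579.39
Profit = HKD 204,579.39 − HKD 200,000.00

Profit: HKD 4,579.39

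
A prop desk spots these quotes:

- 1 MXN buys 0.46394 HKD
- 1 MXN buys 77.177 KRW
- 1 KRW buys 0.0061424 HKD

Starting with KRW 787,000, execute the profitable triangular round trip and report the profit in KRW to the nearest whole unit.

Profitable loop is KRW → HKD → MXN → KRW:
KRW 787,000 × 0.0061424 = HKD 4,834.07
HKD 4,834.07 ÷ 0.46394 = MXN 10,419.60
MXN 10,419.60 × 77.177 = KRW 804,153
Profit = KRW 804,153 − KRW 787,000

Profit: KRW 17,153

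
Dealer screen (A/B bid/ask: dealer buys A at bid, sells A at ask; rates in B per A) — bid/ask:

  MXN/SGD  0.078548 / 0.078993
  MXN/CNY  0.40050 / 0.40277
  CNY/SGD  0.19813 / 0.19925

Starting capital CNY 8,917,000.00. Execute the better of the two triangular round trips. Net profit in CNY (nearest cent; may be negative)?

Best loop CNY → SGD → MXN → CNY:
CNY 8,917,000.00 × 0.19813 (sell CNY at bid) = SGD 1,766,725.21
SGD 1,766,725.21 ÷ 0.078993 (buy MXN at ask) = MXN 22,365,592.01
MXN 22,365,592.01 × 0.40050 (sell MXN at bid) = CNY 8,957,419.60

Net profit: CNY 40,419.60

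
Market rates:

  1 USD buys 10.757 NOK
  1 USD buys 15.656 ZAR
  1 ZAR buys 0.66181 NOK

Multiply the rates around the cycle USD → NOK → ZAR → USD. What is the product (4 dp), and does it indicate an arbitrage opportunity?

1.0382 (arbitrage exists)

Around USD → NOK → ZAR → USD: 1 × 10.757 ÷ 0.66181 ÷ 15.656 = 1.038190
Product > 1; profitable direction is USD → NOK → ZAR → USD.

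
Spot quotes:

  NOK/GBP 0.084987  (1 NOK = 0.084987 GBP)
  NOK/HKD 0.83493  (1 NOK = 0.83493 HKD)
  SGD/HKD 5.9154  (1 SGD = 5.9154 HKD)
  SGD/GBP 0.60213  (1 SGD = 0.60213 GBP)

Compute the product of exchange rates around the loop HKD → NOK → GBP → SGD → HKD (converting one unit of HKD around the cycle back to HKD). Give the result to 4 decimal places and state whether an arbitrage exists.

1.0000 (no arbitrage)

Around HKD → NOK → GBP → SGD → HKD: 1 ÷ 0.83493 × 0.084987 ÷ 0.60213 × 5.9154 = 0.999991
Product ≈ 1 (deviation 0.001%, within rounding noise).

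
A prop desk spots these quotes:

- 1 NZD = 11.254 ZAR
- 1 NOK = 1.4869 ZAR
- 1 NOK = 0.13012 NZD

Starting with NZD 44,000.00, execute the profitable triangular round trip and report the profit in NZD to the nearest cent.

Profit: NZD 676.95

Profitable loop is NZD → NOK → ZAR → NZD:
NZD 44,000.00 ÷ 0.13012 = NOK 338,149.40
NOK 338,149.40 × 1.4869 = ZAR 502,794.34
ZAR 502,794.34 ÷ 11.254 = NZD 44,676.95
Profit = NZD 44,676.95 − NZD 44,000.00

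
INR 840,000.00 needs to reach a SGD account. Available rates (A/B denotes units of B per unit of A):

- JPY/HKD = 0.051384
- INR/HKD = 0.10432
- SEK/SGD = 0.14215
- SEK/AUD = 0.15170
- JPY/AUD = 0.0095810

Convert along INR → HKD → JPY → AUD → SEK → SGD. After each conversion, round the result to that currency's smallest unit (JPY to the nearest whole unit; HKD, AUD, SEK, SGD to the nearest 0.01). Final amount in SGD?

SGD 15,310.56

INR 840,000.00 × 0.10432 = HKD 87,628.80
HKD 87,628.80 ÷ 0.051384 = JPY 1,705,371
JPY 1,705,371 × 0.0095810 = AUD 16,339.16
AUD 16,339.16 ÷ 0.15170 = SEK 107,707.05
SEK 107,707.05 × 0.14215 = SGD 15,310.56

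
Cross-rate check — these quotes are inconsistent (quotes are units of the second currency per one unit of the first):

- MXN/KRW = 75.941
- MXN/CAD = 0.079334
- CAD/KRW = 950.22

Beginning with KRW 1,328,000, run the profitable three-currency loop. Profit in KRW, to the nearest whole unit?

Profit: KRW 9,799

Profitable loop is KRW → CAD → MXN → KRW:
KRW 1,328,000 ÷ 950.22 = CAD 1,397.57
CAD 1,397.57 ÷ 0.079334 = MXN 17,616.29
MXN 17,616.29 × 75.941 = KRW 1,337,799
Profit = KRW 1,337,799 − KRW 1,328,000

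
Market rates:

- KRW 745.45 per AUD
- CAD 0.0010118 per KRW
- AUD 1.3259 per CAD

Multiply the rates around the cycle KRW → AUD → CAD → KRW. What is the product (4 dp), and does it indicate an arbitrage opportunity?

Around KRW → AUD → CAD → KRW: 1 ÷ 745.45 ÷ 1.3259 ÷ 0.0010118 = 0.999945
Product ≈ 1 (deviation 0.006%, within rounding noise).

0.9999 (no arbitrage)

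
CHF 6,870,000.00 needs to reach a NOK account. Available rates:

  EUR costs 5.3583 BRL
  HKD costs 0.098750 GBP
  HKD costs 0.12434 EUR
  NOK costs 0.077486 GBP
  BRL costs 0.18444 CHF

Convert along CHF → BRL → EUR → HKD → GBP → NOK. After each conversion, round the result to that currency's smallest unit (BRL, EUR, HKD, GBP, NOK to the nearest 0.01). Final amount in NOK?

NOK 71,248,807.01

CHF 6,870,000.00 ÷ 0.18444 = BRL 37,247,885.49
BRL 37,247,885.49 ÷ 5.3583 = EUR 6,951,437.11
EUR 6,951,437.11 ÷ 0.12434 = HKD 55,906,684.17
HKD 55,906,684.17 × 0.098750 = GBP 5,520,785.06
GBP 5,520,785.06 ÷ 0.077486 = NOK 71,248,807.01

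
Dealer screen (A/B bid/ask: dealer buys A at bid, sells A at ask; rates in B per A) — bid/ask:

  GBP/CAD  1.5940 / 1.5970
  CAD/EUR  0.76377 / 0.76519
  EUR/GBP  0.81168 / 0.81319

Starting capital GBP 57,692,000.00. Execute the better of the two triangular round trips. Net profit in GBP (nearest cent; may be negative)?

Best loop GBP → EUR → CAD → GBP:
GBP 57,692,000.00 ÷ 0.81319 (buy EUR at ask) = EUR 70,945,289.54
EUR 70,945,289.54 ÷ 0.76519 (buy CAD at ask) = CAD 92,715,913.09
CAD 92,715,913.09 ÷ 1.5970 (buy GBP at ask) = GBP 58,056,301.25

Net profit: GBP 364,301.25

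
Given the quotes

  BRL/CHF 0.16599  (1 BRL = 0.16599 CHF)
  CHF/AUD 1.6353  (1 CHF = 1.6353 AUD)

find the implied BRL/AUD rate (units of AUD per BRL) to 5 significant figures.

BRL/AUD = 0.27144

1 BRL × 0.16599 = 0.16599 CHF
0.16599 CHF × 1.6353 = 0.271443 AUD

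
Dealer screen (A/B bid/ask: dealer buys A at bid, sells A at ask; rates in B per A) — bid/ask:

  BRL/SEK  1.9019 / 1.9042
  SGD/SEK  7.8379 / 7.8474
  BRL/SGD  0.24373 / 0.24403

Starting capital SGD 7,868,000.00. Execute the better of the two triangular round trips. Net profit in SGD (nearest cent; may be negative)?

Best loop SGD → SEK → BRL → SGD:
SGD 7,868,000.00 × 7.8379 (sell SGD at bid) = SEK 61,668,597.20
SEK 61,668,597.20 ÷ 1.9042 (buy BRL at ask) = BRL 32,385,567.27
BRL 32,385,567.27 × 0.24373 (sell BRL at bid) = SGD 7,893,334.31

Net profit: SGD 25,334.31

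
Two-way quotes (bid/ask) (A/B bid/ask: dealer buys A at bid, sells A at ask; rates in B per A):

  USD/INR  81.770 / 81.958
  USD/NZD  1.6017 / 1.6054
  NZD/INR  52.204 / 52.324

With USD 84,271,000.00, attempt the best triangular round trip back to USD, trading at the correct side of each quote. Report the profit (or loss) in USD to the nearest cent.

Net profit: USD 1,703,914.42

Best loop USD → NZD → INR → USD:
USD 84,271,000.00 × 1.6017 (sell USD at bid) = NZD 134,976,860.70
NZD 134,976,860.70 × 52.204 (sell NZD at bid) = INR 7,046,332,035.98
INR 7,046,332,035.98 ÷ 81.958 (buy USD at ask) = USD 85,974,914.42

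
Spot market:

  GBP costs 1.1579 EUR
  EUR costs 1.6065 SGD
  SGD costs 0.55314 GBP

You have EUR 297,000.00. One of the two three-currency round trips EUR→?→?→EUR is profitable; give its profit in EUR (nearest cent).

Profit: EUR 8,592.93

Profitable loop is EUR → SGD → GBP → EUR:
EUR 297,000.00 × 1.6065 = SGD 477,130.50
SGD 477,130.50 × 0.55314 = GBP 263,919.96
GBP 263,919.96 × 1.1579 = EUR 305,592.93
Profit = EUR 305,592.93 − EUR 297,000.00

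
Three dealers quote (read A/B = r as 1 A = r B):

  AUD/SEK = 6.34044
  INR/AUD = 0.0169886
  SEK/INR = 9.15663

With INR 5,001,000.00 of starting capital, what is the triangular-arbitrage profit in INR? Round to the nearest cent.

Profit: INR 69,423.11

Profitable loop is INR → SEK → AUD → INR:
INR 5,001,000.00 ÷ 9.15663 = SEK 546,161.63
SEK 546,161.63 ÷ 6.34044 = AUD 86,139.39
AUD 86,139.39 ÷ 0.0169886 = INR 5,070,423.11
Profit = INR 5,070,423.11 − INR 5,001,000.00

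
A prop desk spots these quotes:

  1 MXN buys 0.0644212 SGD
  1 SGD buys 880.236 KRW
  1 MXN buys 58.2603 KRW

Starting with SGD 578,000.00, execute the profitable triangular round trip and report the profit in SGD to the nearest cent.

Profitable loop is SGD → MXN → KRW → SGD:
SGD 578,000.00 ÷ 0.0644212 = MXN 8,972,201.70
MXN 8,972,201.70 × 58.2603 = KRW 522,723,163
KRW 522,723,163 ÷ 880.236 = SGD 593,844.34
Profit = SGD 593,844.34 − SGD 578,000.00

Profit: SGD 15,844.34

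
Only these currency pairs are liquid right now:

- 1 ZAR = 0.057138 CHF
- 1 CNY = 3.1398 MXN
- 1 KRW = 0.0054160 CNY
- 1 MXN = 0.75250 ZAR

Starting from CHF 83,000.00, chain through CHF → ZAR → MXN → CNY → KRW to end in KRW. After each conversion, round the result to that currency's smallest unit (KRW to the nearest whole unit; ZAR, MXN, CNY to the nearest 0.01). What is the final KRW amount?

CHF 83,000.00 ÷ 0.057138 = ZAR 1,452,623.47
ZAR 1,452,623.47 ÷ 0.75250 = MXN 1,930,396.64
MXN 1,930,396.64 ÷ 3.1398 = CNY 614,815.16
CNY 614,815.16 ÷ 0.0054160 = KRW 113,518,309

KRW 113,518,309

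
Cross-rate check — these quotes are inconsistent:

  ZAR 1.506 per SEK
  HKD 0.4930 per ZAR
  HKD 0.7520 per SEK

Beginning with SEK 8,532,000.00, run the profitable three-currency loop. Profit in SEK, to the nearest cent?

Profitable loop is SEK → HKD → ZAR → SEK:
SEK 8,532,000.00 × 0.7520 = HKD 6,416,064.00
HKD 6,416,064.00 ÷ 0.4930 = ZAR 13,014,328.60
ZAR 13,014,328.60 ÷ 1.506 = SEK 8,641,652.46
Profit = SEK 8,641,652.46 − SEK 8,532,000.00

Profit: SEK 109,652.46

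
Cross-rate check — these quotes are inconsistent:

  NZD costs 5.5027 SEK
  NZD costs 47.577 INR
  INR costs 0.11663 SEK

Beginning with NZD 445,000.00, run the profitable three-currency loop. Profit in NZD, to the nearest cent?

Profit: NZD 3,736.61

Profitable loop is NZD → INR → SEK → NZD:
NZD 445,000.00 × 47.577 = INR 21,171,765.00
INR 21,171,765.00 × 0.11663 = SEK 2,469,262.95
SEK 2,469,262.95 ÷ 5.5027 = NZD 448,736.61
Profit = NZD 448,736.61 − NZD 445,000.00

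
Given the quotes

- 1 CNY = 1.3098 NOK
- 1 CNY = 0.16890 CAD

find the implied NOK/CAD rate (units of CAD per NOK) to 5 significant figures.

1 NOK ÷ 1.3098 = 0.763475 CNY
0.763475 CNY × 0.16890 = 0.128951 CAD

NOK/CAD = 0.12895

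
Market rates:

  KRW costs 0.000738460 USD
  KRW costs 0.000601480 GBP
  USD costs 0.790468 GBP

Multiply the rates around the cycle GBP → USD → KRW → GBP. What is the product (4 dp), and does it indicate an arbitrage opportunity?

1.0304 (arbitrage exists)

Around GBP → USD → KRW → GBP: 1 ÷ 0.790468 ÷ 0.000738460 × 0.000601480 = 1.030410
Product > 1; profitable direction is GBP → USD → KRW → GBP.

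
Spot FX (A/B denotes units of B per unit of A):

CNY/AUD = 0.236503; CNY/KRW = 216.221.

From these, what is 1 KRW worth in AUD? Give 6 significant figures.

KRW/AUD = 0.00109380

1 KRW ÷ 216.221 = 0.0046249 CNY
0.0046249 CNY × 0.236503 = 0.0010938 AUD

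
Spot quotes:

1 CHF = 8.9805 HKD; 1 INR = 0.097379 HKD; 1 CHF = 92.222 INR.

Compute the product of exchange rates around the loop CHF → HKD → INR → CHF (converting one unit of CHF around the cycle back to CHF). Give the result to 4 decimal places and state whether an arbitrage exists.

Around CHF → HKD → INR → CHF: 1 × 8.9805 ÷ 0.097379 ÷ 92.222 = 1.000002
Product ≈ 1 (deviation 0.000%, within rounding noise).

1.0000 (no arbitrage)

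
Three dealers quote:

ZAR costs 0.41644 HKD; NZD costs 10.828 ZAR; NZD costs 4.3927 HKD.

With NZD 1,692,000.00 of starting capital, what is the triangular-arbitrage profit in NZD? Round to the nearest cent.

Profit: NZD 44,878.74

Profitable loop is NZD → ZAR → HKD → NZD:
NZD 1,692,000.00 × 10.828 = ZAR 18,320,976.00
ZAR 18,320,976.00 × 0.41644 = HKD 7,629,587.25
HKD 7,629,587.25 ÷ 4.3927 = NZD 1,736,878.74
Profit = NZD 1,736,878.74 − NZD 1,692,000.00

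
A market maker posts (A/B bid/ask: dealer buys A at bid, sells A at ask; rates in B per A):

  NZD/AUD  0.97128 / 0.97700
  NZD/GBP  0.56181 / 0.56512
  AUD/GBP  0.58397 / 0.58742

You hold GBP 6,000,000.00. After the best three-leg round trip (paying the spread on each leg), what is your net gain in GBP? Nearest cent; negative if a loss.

Best loop GBP → NZD → AUD → GBP:
GBP 6,000,000.00 ÷ 0.56512 (buy NZD at ask) = NZD 10,617,214.04
NZD 10,617,214.04 × 0.97128 (sell NZD at bid) = AUD 10,312,287.66
AUD 10,312,287.66 × 0.58397 (sell AUD at bid) = GBP 6,022,066.62

Net profit: GBP 22,066.62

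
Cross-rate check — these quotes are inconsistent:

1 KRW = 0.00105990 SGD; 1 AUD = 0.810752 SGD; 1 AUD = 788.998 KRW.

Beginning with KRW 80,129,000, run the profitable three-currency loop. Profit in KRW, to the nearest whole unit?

Profit: KRW 2,520,930

Profitable loop is KRW → SGD → AUD → KRW:
KRW 80,129,000 × 0.00105990 = SGD 84,928.73
SGD 84,928.73 ÷ 0.810752 = AUD 104,753.03
AUD 104,753.03 × 788.998 = KRW 82,649,930
Profit = KRW 82,649,930 − KRW 80,129,000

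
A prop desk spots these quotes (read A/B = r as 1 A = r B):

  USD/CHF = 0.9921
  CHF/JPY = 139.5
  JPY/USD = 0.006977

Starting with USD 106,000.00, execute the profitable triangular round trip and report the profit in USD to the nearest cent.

Profit: USD 3,776.02

Profitable loop is USD → JPY → CHF → USD:
USD 106,000.00 ÷ 0.006977 = JPY 15,192,776
JPY 15,192,776 ÷ 139.5 = CHF 108,908.79
CHF 108,908.79 ÷ 0.9921 = USD 109,776.02
Profit = USD 109,776.02 − USD 106,000.00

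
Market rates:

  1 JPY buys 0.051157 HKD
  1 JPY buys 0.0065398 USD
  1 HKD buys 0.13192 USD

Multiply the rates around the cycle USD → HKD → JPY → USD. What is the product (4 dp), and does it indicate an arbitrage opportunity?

0.9691 (arbitrage exists)

Around USD → HKD → JPY → USD: 1 ÷ 0.13192 ÷ 0.051157 × 0.0065398 = 0.969056
Product < 1; profitable direction is USD → JPY → HKD → USD.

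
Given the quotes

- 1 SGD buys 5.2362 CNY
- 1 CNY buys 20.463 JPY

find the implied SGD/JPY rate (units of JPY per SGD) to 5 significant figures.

SGD/JPY = 107.15

1 SGD × 5.2362 = 5.2362 CNY
5.2362 CNY × 20.463 = 107.148 JPY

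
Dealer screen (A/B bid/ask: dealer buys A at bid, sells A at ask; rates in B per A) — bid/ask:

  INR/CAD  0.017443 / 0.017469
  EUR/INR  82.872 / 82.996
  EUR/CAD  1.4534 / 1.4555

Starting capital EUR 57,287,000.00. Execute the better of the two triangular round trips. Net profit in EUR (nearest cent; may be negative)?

Net profit: EUR 139,986.72

Best loop EUR → CAD → INR → EUR:
EUR 57,287,000.00 × 1.4534 (sell EUR at bid) = CAD 83,260,925.80
CAD 83,260,925.80 ÷ 0.017469 (buy INR at ask) = INR 4,766,210,189.48
INR 4,766,210,189.48 ÷ 82.996 (buy EUR at ask) = EUR 57,426,986.72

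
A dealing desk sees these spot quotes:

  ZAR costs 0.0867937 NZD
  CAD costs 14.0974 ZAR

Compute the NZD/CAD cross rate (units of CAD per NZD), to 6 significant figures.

NZD/CAD = 0.817284

1 NZD ÷ 0.0867937 = 11.5216 ZAR
11.5216 ZAR ÷ 14.0974 = 0.817284 CAD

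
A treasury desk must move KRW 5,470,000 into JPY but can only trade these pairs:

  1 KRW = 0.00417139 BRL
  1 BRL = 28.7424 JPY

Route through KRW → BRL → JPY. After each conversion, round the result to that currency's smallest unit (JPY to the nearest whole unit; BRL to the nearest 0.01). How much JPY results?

KRW 5,470,000 × 0.00417139 = BRL 22,817.50
BRL 22,817.50 × 28.7424 = JPY 655,830

JPY 655,830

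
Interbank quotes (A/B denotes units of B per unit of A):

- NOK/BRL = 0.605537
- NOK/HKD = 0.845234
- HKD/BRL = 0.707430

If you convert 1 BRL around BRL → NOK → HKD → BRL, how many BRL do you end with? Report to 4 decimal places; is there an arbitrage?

Around BRL → NOK → HKD → BRL: 1 ÷ 0.605537 × 0.845234 × 0.707430 = 0.987461
Product < 1; profitable direction is BRL → HKD → NOK → BRL.

0.9875 (arbitrage exists)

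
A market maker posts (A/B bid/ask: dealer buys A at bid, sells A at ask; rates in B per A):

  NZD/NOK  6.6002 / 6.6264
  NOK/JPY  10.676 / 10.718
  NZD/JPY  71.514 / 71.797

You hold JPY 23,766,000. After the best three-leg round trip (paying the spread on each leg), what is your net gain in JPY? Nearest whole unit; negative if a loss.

Net profit: JPY 164,720

Best loop JPY → NOK → NZD → JPY:
JPY 23,766,000 ÷ 10.718 (buy NOK at ask) = NOK 2,217,391.30
NOK 2,217,391.30 ÷ 6.6264 (buy NZD at ask) = NZD 334,629.86
NZD 334,629.86 × 71.514 (sell NZD at bid) = JPY 23,930,720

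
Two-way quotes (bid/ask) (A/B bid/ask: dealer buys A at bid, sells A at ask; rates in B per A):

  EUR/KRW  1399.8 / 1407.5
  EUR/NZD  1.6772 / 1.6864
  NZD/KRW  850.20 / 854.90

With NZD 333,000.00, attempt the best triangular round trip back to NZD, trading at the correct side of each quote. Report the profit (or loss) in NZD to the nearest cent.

Best loop NZD → KRW → EUR → NZD:
NZD 333,000.00 × 850.20 (sell NZD at bid) = KRW 283,116,600
KRW 283,116,600 ÷ 1407.5 (buy EUR at ask) = EUR 201,148.56
EUR 201,148.56 × 1.6772 (sell EUR at bid) = NZD 337,366.37

Net profit: NZD 4,366.37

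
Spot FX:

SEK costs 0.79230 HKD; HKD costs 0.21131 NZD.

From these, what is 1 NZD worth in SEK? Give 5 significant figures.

NZD/SEK = 5.9730

1 NZD ÷ 0.21131 = 4.73238 HKD
4.73238 HKD ÷ 0.79230 = 5.97297 SEK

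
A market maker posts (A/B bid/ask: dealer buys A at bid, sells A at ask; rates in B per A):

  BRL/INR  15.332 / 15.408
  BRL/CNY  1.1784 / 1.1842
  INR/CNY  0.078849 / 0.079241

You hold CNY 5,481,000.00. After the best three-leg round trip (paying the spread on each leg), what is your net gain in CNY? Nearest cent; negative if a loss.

Best loop CNY → BRL → INR → CNY:
CNY 5,481,000.00 ÷ 1.1842 (buy BRL at ask) = BRL 4,628,441.14
BRL 4,628,441.14 × 15.332 (sell BRL at bid) = INR 70,963,259.58
INR 70,963,259.58 × 0.078849 (sell INR at bid) = CNY 5,595,382.05

Net profit: CNY 114,382.05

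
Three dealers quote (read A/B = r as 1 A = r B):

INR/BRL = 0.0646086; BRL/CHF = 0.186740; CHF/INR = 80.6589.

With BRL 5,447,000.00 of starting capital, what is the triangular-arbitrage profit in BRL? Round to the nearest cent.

Profitable loop is BRL → INR → CHF → BRL:
BRL 5,447,000.00 ÷ 0.0646086 = INR 84,307,661.83
INR 84,307,661.83 ÷ 80.6589 = CHF 1,045,236.94
CHF 1,045,236.94 ÷ 0.186740 = BRL 5,597,284.67
Profit = BRL 5,597,284.67 − BRL 5,447,000.00

Profit: BRL 150,284.67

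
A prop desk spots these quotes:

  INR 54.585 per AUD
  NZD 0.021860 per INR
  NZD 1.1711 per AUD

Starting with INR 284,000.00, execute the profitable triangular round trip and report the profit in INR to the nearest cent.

Profit: INR 5,366.22

Profitable loop is INR → NZD → AUD → INR:
INR 284,000.00 × 0.021860 = NZD 6,208.24
NZD 6,208.24 ÷ 1.1711 = AUD 5,301.20
AUD 5,301.20 × 54.585 = INR 289,366.22
Profit = INR 289,366.22 − INR 284,000.00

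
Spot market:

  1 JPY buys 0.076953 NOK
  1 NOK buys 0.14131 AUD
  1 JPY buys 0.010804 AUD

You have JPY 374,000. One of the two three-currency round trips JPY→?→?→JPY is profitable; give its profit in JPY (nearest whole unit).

Profitable loop is JPY → NOK → AUD → JPY:
JPY 374,000 × 0.076953 = NOK 28,780.42
NOK 28,780.42 × 0.14131 = AUD 4,066.96
AUD 4,066.96 ÷ 0.010804 = JPY 376,431
Profit = JPY 376,431 − JPY 374,000

Profit: JPY 2,431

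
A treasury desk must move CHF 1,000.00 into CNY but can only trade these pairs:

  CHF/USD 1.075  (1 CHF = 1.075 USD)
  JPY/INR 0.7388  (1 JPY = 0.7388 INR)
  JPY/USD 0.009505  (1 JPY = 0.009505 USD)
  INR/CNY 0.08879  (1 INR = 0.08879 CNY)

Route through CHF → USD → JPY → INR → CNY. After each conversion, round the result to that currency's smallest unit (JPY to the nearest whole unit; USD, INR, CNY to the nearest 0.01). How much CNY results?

CNY 7,419.01

CHF 1,000.00 × 1.075 = USD 1,075.00
USD 1,075.00 ÷ 0.009505 = JPY 113,098
JPY 113,098 × 0.7388 = INR 83,556.80
INR 83,556.80 × 0.08879 = CNY 7,419.01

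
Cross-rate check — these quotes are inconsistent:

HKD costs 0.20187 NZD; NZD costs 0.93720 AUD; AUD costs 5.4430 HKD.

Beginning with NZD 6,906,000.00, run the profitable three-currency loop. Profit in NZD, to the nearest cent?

Profitable loop is NZD → AUD → HKD → NZD:
NZD 6,906,000.00 × 0.93720 = AUD 6,472,303.20
AUD 6,472,303.20 × 5.4430 = HKD 35,228,746.32
HKD 35,228,746.32 × 0.20187 = NZD 7,111,627.02
Profit = NZD 7,111,627.02 − NZD 6,906,000.00

Profit: NZD 205,627.02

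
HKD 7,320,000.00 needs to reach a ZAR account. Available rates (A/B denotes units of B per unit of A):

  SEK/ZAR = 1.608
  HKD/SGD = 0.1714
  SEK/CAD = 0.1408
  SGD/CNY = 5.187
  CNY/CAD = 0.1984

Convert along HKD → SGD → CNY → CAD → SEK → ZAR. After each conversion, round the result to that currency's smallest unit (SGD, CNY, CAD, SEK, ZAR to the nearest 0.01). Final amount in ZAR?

HKD 7,320,000.00 × 0.1714 = SGD 1,254,648.00
SGD 1,254,648.00 × 5.187 = CNY 6,507,859.18
CNY 6,507,859.18 × 0.1984 = CAD 1,291,159.26
CAD 1,291,159.26 ÷ 0.1408 = SEK 9,170,165.20
SEK 9,170,165.20 × 1.608 = ZAR 14,745,625.64

ZAR 14,745,625.64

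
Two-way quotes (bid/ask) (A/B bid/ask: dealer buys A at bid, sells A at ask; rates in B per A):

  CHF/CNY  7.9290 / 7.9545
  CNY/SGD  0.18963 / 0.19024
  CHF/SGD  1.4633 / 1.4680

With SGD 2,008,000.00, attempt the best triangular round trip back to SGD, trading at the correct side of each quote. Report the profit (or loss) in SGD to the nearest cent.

Net profit: SGD 48,662.91

Best loop SGD → CHF → CNY → SGD:
SGD 2,008,000.00 ÷ 1.4680 (buy CHF at ask) = CHF 1,367,847.41
CHF 1,367,847.41 × 7.9290 (sell CHF at bid) = CNY 10,845,662.13
CNY 10,845,662.13 × 0.18963 (sell CNY at bid) = SGD 2,056,662.91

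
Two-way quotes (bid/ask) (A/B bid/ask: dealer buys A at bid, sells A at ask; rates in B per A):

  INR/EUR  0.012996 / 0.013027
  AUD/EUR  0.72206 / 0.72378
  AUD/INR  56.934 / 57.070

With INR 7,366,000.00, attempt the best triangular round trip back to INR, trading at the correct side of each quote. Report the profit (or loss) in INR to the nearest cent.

Best loop INR → EUR → AUD → INR:
INR 7,366,000.00 × 0.012996 (sell INR at bid) = EUR 95,728.54
EUR 95,728.54 ÷ 0.72378 (buy AUD at ask) = AUD 132,261.92
AUD 132,261.92 × 56.934 (sell AUD at bid) = INR 7,530,200.43

Net profit: INR 164,200.43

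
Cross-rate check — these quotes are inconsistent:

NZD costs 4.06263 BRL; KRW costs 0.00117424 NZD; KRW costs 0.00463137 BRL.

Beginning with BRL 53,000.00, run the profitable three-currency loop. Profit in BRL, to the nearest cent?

Profitable loop is BRL → KRW → NZD → BRL:
BRL 53,000.00 ÷ 0.00463137 = KRW 11,443,698
KRW 11,443,698 × 0.00117424 = NZD 13,437.65
NZD 13,437.65 × 4.06263 = BRL 54,592.19
Profit = BRL 54,592.19 − BRL 53,000.00

Profit: BRL 1,592.19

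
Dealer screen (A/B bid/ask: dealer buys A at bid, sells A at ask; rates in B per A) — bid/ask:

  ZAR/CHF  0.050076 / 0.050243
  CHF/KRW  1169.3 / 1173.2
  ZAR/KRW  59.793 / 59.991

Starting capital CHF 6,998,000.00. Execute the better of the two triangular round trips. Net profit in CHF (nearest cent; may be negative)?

Best loop CHF → ZAR → KRW → CHF:
CHF 6,998,000.00 ÷ 0.050243 (buy ZAR at ask) = ZAR 139,283,084.21
ZAR 139,283,084.21 × 59.793 (sell ZAR at bid) = KRW 8,328,153,454
KRW 8,328,153,454 ÷ 1173.2 (buy CHF at ask) = CHF 7,098,664.72

Net profit: CHF 100,664.72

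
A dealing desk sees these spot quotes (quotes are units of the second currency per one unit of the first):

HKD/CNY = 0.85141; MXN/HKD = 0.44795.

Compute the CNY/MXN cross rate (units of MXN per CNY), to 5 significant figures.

1 CNY ÷ 0.85141 = 1.17452 HKD
1.17452 HKD ÷ 0.44795 = 2.62199 MXN

CNY/MXN = 2.6220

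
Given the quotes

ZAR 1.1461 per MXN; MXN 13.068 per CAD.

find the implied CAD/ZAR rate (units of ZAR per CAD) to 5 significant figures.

CAD/ZAR = 14.977

1 CAD × 13.068 = 13.068 MXN
13.068 MXN × 1.1461 = 14.9772 ZAR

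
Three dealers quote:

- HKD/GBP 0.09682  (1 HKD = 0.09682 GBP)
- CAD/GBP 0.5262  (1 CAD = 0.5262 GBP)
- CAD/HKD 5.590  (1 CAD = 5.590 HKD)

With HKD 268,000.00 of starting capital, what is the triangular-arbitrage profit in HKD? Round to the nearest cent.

Profit: HKD 7,651.80

Profitable loop is HKD → GBP → CAD → HKD:
HKD 268,000.00 × 0.09682 = GBP 25,947.76
GBP 25,947.76 ÷ 0.5262 = CAD 49,311.59
CAD 49,311.59 × 5.590 = HKD 275,651.80
Profit = HKD 275,651.80 − HKD 268,000.00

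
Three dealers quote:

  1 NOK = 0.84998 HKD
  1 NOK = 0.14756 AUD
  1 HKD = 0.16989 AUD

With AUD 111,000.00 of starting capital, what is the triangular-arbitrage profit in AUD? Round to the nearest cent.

Profitable loop is AUD → HKD → NOK → AUD:
AUD 111,000.00 ÷ 0.16989 = HKD 653,363.94
HKD 653,363.94 ÷ 0.84998 = NOK 768,681.55
NOK 768,681.55 × 0.14756 = AUD 113,426.65
Profit = AUD 113,426.65 − AUD 111,000.00

Profit: AUD 2,426.65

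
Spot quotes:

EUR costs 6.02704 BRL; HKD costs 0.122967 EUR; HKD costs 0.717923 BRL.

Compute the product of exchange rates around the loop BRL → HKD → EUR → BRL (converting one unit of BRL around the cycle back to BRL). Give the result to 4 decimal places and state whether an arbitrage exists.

1.0323 (arbitrage exists)

Around BRL → HKD → EUR → BRL: 1 ÷ 0.717923 × 0.122967 × 6.02704 = 1.032321
Product > 1; profitable direction is BRL → HKD → EUR → BRL.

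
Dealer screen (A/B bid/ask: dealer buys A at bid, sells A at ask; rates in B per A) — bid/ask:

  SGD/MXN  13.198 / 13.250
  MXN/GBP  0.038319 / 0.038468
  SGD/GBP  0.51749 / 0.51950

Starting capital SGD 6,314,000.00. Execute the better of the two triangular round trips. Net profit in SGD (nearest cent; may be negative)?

Net profit: SGD 96,487.44

Best loop SGD → GBP → MXN → SGD:
SGD 6,314,000.00 × 0.51749 (sell SGD at bid) = GBP 3,267,431.86
GBP 3,267,431.86 ÷ 0.038468 (buy MXN at ask) = MXN 84,938,958.61
MXN 84,938,958.61 ÷ 13.250 (buy SGD at ask) = SGD 6,410,487.44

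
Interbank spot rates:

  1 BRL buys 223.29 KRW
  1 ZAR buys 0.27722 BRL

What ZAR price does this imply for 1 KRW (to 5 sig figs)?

1 KRW ÷ 223.29 = 0.00447848 BRL
0.00447848 BRL ÷ 0.27722 = 0.016155 ZAR

KRW/ZAR = 0.016155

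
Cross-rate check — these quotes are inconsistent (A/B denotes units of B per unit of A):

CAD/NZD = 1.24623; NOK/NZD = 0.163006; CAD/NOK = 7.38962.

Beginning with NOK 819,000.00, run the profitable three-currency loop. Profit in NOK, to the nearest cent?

Profit: NOK 28,337.46

Profitable loop is NOK → CAD → NZD → NOK:
NOK 819,000.00 ÷ 7.38962 = CAD 110,831.14
CAD 110,831.14 × 1.24623 = NZD 138,121.09
NZD 138,121.09 ÷ 0.163006 = NOK 847,337.46
Profit = NOK 847,337.46 − NOK 819,000.00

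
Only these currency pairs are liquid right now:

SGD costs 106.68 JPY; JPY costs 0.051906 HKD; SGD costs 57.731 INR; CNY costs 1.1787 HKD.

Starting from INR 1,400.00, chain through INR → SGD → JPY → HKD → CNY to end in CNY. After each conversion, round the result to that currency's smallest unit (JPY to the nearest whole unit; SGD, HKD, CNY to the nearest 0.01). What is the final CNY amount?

CNY 113.92

INR 1,400.00 ÷ 57.731 = SGD 24.25
SGD 24.25 × 106.68 = JPY 2,587
JPY 2,587 × 0.051906 = HKD 134.28
HKD 134.28 ÷ 1.1787 = CNY 113.92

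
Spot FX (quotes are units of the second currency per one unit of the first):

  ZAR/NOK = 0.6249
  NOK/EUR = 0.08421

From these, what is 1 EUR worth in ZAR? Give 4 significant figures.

1 EUR ÷ 0.08421 = 11.8751 NOK
11.8751 NOK ÷ 0.6249 = 19.0032 ZAR

EUR/ZAR = 19.00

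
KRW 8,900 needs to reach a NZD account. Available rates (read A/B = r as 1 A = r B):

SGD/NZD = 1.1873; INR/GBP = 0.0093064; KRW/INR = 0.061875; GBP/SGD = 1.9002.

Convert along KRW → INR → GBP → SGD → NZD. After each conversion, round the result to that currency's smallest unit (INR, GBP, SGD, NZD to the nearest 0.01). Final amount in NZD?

KRW 8,900 × 0.061875 = INR 550.69
INR 550.69 × 0.0093064 = GBP 5.12
GBP 5.12 × 1.9002 = SGD 9.73
SGD 9.73 × 1.1873 = NZD 11.55

NZD 11.55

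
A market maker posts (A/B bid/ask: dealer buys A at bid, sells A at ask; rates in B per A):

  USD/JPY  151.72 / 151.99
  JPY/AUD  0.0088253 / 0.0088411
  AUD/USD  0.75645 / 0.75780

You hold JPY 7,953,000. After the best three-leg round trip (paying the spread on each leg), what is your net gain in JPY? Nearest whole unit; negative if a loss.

Net profit: JPY 102,333

Best loop JPY → AUD → USD → JPY:
JPY 7,953,000 × 0.0088253 (sell JPY at bid) = AUD 70,187.61
AUD 70,187.61 × 0.75645 (sell AUD at bid) = USD 53,093.42
USD 53,093.42 × 151.72 (sell USD at bid) = JPY 8,055,333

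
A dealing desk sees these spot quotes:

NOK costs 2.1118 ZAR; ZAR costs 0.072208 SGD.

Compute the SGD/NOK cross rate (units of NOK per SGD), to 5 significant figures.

1 SGD ÷ 0.072208 = 13.8489 ZAR
13.8489 ZAR ÷ 2.1118 = 6.55786 NOK

SGD/NOK = 6.5579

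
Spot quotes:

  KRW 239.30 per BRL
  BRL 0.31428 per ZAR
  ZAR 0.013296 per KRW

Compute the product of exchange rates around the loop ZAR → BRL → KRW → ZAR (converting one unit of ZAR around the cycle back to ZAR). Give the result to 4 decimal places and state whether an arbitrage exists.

1.0000 (no arbitrage)

Around ZAR → BRL → KRW → ZAR: 1 × 0.31428 × 239.30 × 0.013296 = 0.999955
Product ≈ 1 (deviation 0.005%, within rounding noise).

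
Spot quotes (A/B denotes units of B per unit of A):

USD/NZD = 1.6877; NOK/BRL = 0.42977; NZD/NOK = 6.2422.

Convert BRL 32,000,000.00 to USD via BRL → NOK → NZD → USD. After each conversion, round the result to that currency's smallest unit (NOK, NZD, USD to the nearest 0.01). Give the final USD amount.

BRL 32,000,000.00 ÷ 0.42977 = NOK 74,458,431.25
NOK 74,458,431.25 ÷ 6.2422 = NZD 11,928,235.44
NZD 11,928,235.44 ÷ 1.6877 = USD 7,067,746.31

USD 7,067,746.31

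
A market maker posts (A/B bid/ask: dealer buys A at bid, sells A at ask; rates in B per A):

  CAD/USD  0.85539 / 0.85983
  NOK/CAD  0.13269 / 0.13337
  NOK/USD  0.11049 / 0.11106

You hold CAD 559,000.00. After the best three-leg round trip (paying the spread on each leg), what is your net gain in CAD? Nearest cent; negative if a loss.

Best loop CAD → USD → NOK → CAD:
CAD 559,000.00 × 0.85539 (sell CAD at bid) = USD 478,163.01
USD 478,163.01 ÷ 0.11106 (buy NOK at ask) = NOK 4,305,447.60
NOK 4,305,447.60 × 0.13269 (sell NOK at bid) = CAD 571,289.84

Net profit: CAD 12,289.84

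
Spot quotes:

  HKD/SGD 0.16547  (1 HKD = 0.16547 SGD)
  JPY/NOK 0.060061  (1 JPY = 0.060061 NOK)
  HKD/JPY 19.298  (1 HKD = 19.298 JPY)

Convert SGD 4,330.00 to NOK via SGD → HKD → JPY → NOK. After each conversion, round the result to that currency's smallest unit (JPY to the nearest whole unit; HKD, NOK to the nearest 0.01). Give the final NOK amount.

SGD 4,330.00 ÷ 0.16547 = HKD 26,167.89
HKD 26,167.89 × 19.298 = JPY 504,988
JPY 504,988 × 0.060061 = NOK 30,330.08

NOK 30,330.08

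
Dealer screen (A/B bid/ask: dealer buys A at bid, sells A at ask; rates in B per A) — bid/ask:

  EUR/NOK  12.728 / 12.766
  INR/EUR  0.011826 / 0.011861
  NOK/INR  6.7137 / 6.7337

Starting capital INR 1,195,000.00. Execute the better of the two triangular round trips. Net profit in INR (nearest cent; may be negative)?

Best loop INR → EUR → NOK → INR:
INR 1,195,000.00 × 0.011826 (sell INR at bid) = EUR 14,132.07
EUR 14,132.07 × 12.728 (sell EUR at bid) = NOK 179,872.99
NOK 179,872.99 × 6.7137 (sell NOK at bid) = INR 1,207,613.27

Net profit: INR 12,613.27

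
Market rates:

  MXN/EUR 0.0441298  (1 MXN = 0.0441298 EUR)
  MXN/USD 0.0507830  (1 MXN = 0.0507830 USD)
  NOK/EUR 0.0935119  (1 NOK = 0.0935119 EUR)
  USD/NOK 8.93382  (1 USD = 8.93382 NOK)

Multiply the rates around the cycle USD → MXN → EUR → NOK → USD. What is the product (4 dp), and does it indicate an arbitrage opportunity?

Around USD → MXN → EUR → NOK → USD: 1 ÷ 0.0507830 × 0.0441298 ÷ 0.0935119 ÷ 8.93382 = 1.040182
Product > 1; profitable direction is USD → MXN → EUR → NOK → USD.

1.0402 (arbitrage exists)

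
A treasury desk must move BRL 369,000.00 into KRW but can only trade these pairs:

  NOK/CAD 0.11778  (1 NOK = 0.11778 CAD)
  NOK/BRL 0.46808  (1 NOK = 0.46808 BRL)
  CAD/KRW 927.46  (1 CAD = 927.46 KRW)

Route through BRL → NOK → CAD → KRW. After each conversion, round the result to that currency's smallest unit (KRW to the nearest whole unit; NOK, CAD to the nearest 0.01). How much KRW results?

KRW 86,113,854

BRL 369,000.00 ÷ 0.46808 = NOK 788,326.78
NOK 788,326.78 × 0.11778 = CAD 92,849.13
CAD 92,849.13 × 927.46 = KRW 86,113,854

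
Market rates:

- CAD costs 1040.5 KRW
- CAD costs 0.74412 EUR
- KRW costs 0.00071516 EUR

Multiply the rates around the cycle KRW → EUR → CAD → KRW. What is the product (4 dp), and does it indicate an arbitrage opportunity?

1.0000 (no arbitrage)

Around KRW → EUR → CAD → KRW: 1 × 0.00071516 ÷ 0.74412 × 1040.5 = 1.000005
Product ≈ 1 (deviation 0.001%, within rounding noise).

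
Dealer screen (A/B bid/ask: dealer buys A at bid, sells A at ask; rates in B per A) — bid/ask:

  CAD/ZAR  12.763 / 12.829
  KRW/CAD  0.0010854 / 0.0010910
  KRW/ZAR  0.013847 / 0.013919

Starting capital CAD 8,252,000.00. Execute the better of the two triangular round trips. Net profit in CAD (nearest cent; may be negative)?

Best loop CAD → ZAR → KRW → CAD:
CAD 8,252,000.00 × 12.763 (sell CAD at bid) = ZAR 105,320,276.00
ZAR 105,320,276.00 ÷ 0.013919 (buy KRW at ask) = KRW 7,566,655,363
KRW 7,566,655,363 × 0.0010854 (sell KRW at bid) = CAD 8,212,847.73

Net result: CAD -39,152.27 (no profitable arbitrage after spreads)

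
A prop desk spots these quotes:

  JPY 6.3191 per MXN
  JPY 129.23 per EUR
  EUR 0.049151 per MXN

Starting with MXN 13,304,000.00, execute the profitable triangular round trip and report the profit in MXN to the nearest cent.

Profitable loop is MXN → EUR → JPY → MXN:
MXN 13,304,000.00 × 0.049151 = EUR 653,904.90
EUR 653,904.90 × 129.23 = JPY 84,504,131
JPY 84,504,131 ÷ 6.3191 = MXN 13,372,811.12
Profit = MXN 13,372,811.12 − MXN 13,304,000.00

Profit: MXN 68,811.12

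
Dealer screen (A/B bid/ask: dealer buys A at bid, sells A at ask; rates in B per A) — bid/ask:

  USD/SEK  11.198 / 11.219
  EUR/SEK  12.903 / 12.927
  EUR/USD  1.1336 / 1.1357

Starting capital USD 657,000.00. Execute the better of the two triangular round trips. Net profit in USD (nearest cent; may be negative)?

Best loop USD → EUR → SEK → USD:
USD 657,000.00 ÷ 1.1357 (buy EUR at ask) = EUR 578,497.84
EUR 578,497.84 × 12.903 (sell EUR at bid) = SEK 7,464,357.66
SEK 7,464,357.66 ÷ 11.219 (buy USD at ask) = USD 665,331.82

Net profit: USD 8,331.82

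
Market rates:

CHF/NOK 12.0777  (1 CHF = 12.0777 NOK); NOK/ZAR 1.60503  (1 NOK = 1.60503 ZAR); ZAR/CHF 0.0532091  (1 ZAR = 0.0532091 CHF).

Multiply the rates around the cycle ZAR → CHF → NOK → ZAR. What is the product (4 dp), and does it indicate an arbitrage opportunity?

Around ZAR → CHF → NOK → ZAR: 1 × 0.0532091 × 12.0777 × 1.60503 = 1.031462
Product > 1; profitable direction is ZAR → CHF → NOK → ZAR.

1.0315 (arbitrage exists)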